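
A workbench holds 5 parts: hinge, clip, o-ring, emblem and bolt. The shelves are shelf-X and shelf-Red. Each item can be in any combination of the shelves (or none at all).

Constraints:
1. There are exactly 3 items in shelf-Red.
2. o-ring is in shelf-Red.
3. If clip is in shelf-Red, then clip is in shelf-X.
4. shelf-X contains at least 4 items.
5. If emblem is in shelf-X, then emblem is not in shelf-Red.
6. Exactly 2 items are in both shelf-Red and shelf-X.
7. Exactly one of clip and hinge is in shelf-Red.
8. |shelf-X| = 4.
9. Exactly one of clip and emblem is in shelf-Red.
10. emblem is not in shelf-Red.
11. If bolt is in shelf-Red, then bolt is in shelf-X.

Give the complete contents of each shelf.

shelf-X = {bolt, clip, emblem, hinge}; shelf-Red = {bolt, clip, o-ring}

From (2): o-ring ∈ shelf-Red.
From (10): emblem ∉ shelf-Red.
(9) (exactly one): clip ∈ shelf-Red.
(3): clip ∈ shelf-X.
(7) (exactly one): hinge ∉ shelf-Red.
(1): only 3 candidates remain for shelf-Red, so all are in.
(11): bolt ∈ shelf-X.
Suppose hinge ∉ shelf-X: no assignment then satisfies all the clues, so hinge ∈ shelf-X.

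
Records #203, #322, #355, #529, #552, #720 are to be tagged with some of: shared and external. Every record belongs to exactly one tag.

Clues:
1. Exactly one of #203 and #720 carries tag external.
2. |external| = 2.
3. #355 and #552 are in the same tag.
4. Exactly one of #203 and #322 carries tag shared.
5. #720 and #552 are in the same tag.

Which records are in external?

external = {#203, #529}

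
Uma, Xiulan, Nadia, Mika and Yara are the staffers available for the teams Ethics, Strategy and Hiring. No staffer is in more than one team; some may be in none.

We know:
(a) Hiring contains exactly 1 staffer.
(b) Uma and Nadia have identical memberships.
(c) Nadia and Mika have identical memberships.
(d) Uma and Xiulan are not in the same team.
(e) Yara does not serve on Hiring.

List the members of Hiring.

Hiring = {Xiulan}

From (e): Yara ∉ Hiring.
Suppose Uma ∈ Hiring: no assignment then satisfies all the clues, so Uma ∉ Hiring.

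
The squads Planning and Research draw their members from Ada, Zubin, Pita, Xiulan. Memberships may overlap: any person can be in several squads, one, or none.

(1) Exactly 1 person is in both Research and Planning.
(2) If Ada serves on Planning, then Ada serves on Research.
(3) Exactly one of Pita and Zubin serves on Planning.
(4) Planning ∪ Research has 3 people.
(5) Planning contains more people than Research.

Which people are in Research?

Research = {Ada}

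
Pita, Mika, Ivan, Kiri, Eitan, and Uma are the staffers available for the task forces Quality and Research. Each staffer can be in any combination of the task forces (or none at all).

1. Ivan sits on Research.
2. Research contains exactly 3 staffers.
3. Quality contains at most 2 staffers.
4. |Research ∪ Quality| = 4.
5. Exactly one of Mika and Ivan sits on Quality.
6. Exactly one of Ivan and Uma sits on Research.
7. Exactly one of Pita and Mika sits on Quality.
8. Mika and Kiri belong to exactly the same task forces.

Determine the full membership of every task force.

Quality = {Ivan, Pita}; Research = {Ivan, Kiri, Mika}

From (1): Ivan ∈ Research.
(6) (exactly one): Uma ∉ Research.
Suppose Pita ∉ Quality: no assignment then satisfies all the clues, so Pita ∈ Quality.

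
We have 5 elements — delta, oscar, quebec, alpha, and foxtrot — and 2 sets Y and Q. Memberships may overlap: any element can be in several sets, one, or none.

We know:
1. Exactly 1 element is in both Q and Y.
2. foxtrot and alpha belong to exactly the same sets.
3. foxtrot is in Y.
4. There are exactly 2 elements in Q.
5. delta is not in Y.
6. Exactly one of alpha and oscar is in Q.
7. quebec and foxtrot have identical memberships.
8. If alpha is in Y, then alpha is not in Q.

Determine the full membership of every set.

From (3): foxtrot ∈ Y.
From (5): delta ∉ Y.
(2): alpha matches foxtrot: alpha ∈ Y.
(7): quebec matches foxtrot: quebec ∈ Y.
(8): alpha ∉ Q.
(2): foxtrot matches alpha: foxtrot ∉ Q.
(6) (exactly one): oscar ∈ Q.
(7): quebec matches foxtrot: quebec ∉ Q.
(4): only 2 candidates remain for Q, so all are in.
Suppose oscar ∉ Y: no assignment then satisfies all the clues, so oscar ∈ Y.

Y = {alpha, foxtrot, oscar, quebec}; Q = {delta, oscar}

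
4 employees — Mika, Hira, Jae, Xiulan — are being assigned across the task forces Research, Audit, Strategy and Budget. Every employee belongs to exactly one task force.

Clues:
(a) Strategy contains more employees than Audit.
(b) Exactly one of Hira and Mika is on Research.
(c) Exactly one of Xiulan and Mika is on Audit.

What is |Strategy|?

2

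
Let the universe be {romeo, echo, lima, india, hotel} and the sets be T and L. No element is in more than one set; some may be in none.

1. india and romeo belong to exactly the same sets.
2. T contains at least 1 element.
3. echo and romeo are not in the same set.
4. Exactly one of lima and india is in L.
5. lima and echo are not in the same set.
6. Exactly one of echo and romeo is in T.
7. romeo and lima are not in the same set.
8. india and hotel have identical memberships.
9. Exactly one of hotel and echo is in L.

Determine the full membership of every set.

T = {echo}; L = {hotel, india, romeo}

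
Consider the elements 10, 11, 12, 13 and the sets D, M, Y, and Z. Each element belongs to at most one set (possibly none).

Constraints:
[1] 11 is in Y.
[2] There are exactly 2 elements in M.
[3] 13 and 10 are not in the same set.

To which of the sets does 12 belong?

12: M

From (1): 11 ∈ Y.
Suppose 12 ∈ D: no assignment then satisfies all the clues, so 12 ∉ D.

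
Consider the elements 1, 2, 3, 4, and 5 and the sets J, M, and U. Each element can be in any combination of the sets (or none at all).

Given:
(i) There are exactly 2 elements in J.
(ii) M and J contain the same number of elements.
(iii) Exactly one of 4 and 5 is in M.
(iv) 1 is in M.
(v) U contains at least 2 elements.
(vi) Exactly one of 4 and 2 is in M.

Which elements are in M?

M = {1, 4}

From (iv): 1 ∈ M.
Suppose 2 ∈ M: no assignment then satisfies all the clues, so 2 ∉ M.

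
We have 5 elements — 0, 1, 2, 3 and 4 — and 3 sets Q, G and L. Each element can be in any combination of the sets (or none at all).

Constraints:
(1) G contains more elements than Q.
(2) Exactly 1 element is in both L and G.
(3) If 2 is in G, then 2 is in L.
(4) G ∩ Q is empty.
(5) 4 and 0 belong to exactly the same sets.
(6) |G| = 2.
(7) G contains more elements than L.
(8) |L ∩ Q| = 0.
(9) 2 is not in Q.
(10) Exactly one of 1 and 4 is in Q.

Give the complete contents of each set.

Q = {1}; G = {2, 3}; L = {2}

From (9): 2 ∉ Q.
Suppose 0 ∈ Q: no assignment then satisfies all the clues, so 0 ∉ Q.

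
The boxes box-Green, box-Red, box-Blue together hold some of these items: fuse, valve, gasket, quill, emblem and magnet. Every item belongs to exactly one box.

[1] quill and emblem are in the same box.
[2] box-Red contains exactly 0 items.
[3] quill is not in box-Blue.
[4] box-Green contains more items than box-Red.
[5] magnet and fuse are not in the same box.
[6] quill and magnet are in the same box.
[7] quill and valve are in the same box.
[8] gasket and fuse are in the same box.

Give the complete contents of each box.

box-Green = {emblem, magnet, quill, valve}; box-Red = {}; box-Blue = {fuse, gasket}

From (3): quill ∉ box-Blue.
(1): emblem matches quill: emblem ∉ box-Blue.
(2): box-Red already has 0, so the rest are out.
(6): magnet matches quill: magnet ∉ box-Blue.
(7): valve matches quill: valve ∉ box-Blue.
Only one box left: valve ∈ box-Green.
Only one box left: quill ∈ box-Green.
Only one box left: emblem ∈ box-Green.
Only one box left: magnet ∈ box-Green.
(5): fuse ∉ box-Green.
(8): gasket matches fuse: gasket ∉ box-Green.
Only one box left: gasket ∈ box-Blue.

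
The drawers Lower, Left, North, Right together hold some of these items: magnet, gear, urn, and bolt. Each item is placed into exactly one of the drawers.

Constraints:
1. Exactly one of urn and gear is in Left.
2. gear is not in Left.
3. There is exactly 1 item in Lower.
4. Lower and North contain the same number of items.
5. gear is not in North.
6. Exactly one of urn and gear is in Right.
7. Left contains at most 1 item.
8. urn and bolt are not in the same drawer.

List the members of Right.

Right = {gear}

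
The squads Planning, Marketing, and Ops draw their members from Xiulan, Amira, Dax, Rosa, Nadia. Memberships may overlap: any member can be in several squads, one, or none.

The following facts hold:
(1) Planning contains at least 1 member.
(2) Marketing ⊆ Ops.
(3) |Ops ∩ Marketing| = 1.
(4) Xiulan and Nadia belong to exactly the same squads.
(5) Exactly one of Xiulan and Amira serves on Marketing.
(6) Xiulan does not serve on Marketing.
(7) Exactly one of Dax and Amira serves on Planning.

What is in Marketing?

From (6): Xiulan ∉ Marketing.
(4): Nadia matches Xiulan: Nadia ∉ Marketing.
(5) (exactly one): Amira ∈ Marketing.
(2) with Amira ∈ Marketing: Amira ∈ Ops.
Suppose Dax ∈ Marketing: no assignment then satisfies all the clues, so Dax ∉ Marketing.

Marketing = {Amira}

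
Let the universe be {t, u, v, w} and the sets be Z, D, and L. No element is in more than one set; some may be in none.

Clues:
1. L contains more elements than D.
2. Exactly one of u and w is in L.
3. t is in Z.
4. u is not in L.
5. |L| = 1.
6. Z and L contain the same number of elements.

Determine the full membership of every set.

From (3): t ∈ Z.
From (4): u ∉ L.
(2) (exactly one): w ∈ L.
(5): L already has 1, so the rest are out.
Suppose u ∈ Z: no assignment then satisfies all the clues, so u ∉ Z.

Z = {t}; D = {}; L = {w}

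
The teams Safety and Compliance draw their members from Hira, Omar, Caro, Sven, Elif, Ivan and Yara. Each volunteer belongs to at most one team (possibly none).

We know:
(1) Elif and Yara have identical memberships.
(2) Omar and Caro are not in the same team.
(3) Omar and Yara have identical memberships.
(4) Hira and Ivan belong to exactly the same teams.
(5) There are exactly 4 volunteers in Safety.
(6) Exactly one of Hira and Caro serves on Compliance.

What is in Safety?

Safety = {Elif, Omar, Sven, Yara}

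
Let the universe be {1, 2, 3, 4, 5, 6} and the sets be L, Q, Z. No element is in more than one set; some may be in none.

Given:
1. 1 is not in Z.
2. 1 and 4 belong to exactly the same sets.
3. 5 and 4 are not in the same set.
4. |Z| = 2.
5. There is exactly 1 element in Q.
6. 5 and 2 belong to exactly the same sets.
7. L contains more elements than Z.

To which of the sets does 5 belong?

5: Z

From (1): 1 ∉ Z.
(2): 4 matches 1: 4 ∉ Z.
Suppose 5 ∈ L: no assignment then satisfies all the clues, so 5 ∉ L.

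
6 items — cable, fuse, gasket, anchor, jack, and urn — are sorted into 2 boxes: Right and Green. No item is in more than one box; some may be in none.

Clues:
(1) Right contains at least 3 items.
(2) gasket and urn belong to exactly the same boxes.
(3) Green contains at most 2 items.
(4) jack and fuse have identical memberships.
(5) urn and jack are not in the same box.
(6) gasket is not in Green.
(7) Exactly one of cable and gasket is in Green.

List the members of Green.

Green = {cable}

From (6): gasket ∉ Green.
(2): urn matches gasket: urn ∉ Green.
(7) (exactly one): cable ∈ Green.
Suppose fuse ∈ Green: no assignment then satisfies all the clues, so fuse ∉ Green.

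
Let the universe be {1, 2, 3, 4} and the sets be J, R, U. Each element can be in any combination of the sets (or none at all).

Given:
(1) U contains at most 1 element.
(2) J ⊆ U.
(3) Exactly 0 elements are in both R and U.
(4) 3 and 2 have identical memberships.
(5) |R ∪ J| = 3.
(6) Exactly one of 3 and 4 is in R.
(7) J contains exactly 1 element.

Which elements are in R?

R = {2, 3}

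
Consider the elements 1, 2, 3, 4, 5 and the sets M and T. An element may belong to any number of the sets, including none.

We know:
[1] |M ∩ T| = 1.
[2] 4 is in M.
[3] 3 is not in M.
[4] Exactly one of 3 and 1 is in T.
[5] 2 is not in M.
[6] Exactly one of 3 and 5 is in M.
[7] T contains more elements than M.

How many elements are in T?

3

From (2): 4 ∈ M.
From (3): 3 ∉ M.
From (5): 2 ∉ M.
(6) (exactly one): 5 ∈ M.
Suppose 1 ∈ M: no assignment then satisfies all the clues, so 1 ∉ M.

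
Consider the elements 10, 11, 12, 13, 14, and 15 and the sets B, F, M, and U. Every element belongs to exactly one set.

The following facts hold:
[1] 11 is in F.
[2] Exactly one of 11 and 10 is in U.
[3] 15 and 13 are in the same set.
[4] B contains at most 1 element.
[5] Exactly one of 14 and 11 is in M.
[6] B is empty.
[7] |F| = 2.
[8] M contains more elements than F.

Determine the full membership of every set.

B = {}; F = {11, 12}; M = {13, 14, 15}; U = {10}

From (1): 11 ∈ F.
(2) (exactly one): 10 ∈ U.
(5) (exactly one): 14 ∈ M.
(6): B already has 0, so the rest are out.
Suppose 12 ∉ F: no assignment then satisfies all the clues, so 12 ∈ F.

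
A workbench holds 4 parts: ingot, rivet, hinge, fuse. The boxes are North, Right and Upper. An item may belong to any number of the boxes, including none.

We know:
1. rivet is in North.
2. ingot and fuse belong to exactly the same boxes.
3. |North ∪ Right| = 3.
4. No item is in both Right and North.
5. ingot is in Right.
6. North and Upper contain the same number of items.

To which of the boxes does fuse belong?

From (1): rivet ∈ North.
From (5): ingot ∈ Right.
(2): fuse matches ingot: fuse ∈ Right.
(4) (disjoint): ingot ∉ North.
(4) (disjoint): rivet ∉ Right.
(4) (disjoint): fuse ∉ North.
Suppose fuse ∈ Upper: no assignment then satisfies all the clues, so fuse ∉ Upper.

fuse: Right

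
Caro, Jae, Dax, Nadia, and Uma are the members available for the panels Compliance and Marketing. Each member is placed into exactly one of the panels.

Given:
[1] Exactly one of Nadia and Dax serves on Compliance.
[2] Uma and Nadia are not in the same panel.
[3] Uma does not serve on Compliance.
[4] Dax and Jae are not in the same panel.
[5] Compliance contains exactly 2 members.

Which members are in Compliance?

From (3): Uma ∉ Compliance.
Only one panel left: Uma ∈ Marketing.
(2): Nadia ∉ Marketing.
Only one panel left: Nadia ∈ Compliance.
(1) (exactly one): Dax ∉ Compliance.
Only one panel left: Dax ∈ Marketing.
(4): Jae ∉ Marketing.
Only one panel left: Jae ∈ Compliance.
(5): Compliance already has 2, so the rest are out.
Only one panel left: Caro ∈ Marketing.

Compliance = {Jae, Nadia}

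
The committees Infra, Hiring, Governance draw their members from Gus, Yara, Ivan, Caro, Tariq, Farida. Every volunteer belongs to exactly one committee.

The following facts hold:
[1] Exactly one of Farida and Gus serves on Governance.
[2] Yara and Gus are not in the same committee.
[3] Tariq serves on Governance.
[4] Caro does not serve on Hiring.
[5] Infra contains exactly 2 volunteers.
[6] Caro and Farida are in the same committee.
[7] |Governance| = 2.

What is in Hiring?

Hiring = {Ivan, Yara}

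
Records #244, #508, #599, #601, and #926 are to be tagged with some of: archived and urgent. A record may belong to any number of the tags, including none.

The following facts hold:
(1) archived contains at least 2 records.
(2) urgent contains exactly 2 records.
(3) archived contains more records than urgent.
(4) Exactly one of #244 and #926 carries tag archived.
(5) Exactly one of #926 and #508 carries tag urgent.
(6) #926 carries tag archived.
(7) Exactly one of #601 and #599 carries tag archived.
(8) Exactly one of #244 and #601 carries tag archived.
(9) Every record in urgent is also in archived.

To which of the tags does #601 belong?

From (6): #926 ∈ archived.
(4) (exactly one): #244 ∉ archived.
(8) (exactly one): #601 ∈ archived.
(9) contrapositive: #244 ∉ urgent.
(7) (exactly one): #599 ∉ archived.
(9) contrapositive: #599 ∉ urgent.
Suppose #601 ∉ urgent: no assignment then satisfies all the clues, so #601 ∈ urgent.

#601: archived, urgent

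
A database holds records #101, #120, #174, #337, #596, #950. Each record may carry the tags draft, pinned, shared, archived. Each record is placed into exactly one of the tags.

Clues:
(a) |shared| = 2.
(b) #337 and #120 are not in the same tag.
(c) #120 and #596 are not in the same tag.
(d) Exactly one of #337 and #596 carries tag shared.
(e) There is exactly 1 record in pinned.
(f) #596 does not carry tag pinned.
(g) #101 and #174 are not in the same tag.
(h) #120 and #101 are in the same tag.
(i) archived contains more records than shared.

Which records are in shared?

shared = {#174, #596}

From (f): #596 ∉ pinned.
Suppose #101 ∈ shared: no assignment then satisfies all the clues, so #101 ∉ shared.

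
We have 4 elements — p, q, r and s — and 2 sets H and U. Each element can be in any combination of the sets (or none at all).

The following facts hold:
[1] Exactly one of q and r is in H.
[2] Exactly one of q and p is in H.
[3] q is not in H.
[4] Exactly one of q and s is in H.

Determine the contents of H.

H = {p, r, s}

From (3): q ∉ H.
(1) (exactly one): r ∈ H.
(2) (exactly one): p ∈ H.
(4) (exactly one): s ∈ H.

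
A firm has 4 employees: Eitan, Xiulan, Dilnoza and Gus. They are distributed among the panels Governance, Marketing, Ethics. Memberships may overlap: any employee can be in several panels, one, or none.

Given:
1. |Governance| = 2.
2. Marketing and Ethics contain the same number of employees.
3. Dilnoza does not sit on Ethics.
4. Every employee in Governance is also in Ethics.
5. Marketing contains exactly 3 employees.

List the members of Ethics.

Ethics = {Eitan, Gus, Xiulan}

From (3): Dilnoza ∉ Ethics.
(4) contrapositive: Dilnoza ∉ Governance.
Suppose Eitan ∉ Ethics: no assignment then satisfies all the clues, so Eitan ∈ Ethics.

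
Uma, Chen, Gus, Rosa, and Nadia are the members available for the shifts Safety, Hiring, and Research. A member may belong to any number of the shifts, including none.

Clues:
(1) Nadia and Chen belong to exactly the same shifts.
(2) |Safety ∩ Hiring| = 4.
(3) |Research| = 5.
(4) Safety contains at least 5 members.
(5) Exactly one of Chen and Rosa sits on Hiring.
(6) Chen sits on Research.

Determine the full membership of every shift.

Safety = {Chen, Gus, Nadia, Rosa, Uma}; Hiring = {Chen, Gus, Nadia, Uma}; Research = {Chen, Gus, Nadia, Rosa, Uma}

From (6): Chen ∈ Research.
(1): Nadia matches Chen: Nadia ∈ Research.
(3): only 5 candidates remain for Research, so all are in.
(4): only 5 candidates remain for Safety, so all are in.
Suppose Uma ∉ Hiring: no assignment then satisfies all the clues, so Uma ∈ Hiring.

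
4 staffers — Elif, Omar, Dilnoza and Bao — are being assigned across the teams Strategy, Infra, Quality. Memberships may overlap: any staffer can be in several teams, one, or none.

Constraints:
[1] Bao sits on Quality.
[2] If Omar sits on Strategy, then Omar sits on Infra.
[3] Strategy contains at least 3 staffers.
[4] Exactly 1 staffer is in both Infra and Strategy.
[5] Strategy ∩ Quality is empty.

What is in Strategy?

Strategy = {Dilnoza, Elif, Omar}

From (1): Bao ∈ Quality.
(5) (disjoint): Bao ∉ Strategy.
(3): only 3 candidates remain for Strategy, so all are in.
(5) (disjoint): Elif ∉ Quality.
(5) (disjoint): Omar ∉ Quality.
(5) (disjoint): Dilnoza ∉ Quality.
(2): Omar ∈ Infra.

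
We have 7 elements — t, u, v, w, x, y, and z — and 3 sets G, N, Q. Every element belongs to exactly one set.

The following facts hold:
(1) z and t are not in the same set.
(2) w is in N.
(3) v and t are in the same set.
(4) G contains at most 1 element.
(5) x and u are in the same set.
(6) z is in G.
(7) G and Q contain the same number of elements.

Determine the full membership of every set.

G = {z}; N = {t, u, v, w, x}; Q = {y}

From (2): w ∈ N.
From (6): z ∈ G.
(1): t ∉ G.
(3): v matches t: v ∉ G.
(4): G already has 1, so the rest are out.
Suppose t ∉ N: no assignment then satisfies all the clues, so t ∈ N.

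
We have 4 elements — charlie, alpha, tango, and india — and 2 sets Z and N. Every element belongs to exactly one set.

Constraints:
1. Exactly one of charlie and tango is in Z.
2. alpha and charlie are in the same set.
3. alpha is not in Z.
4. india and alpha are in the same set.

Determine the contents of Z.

From (3): alpha ∉ Z.
(2): charlie matches alpha: charlie ∉ Z.
(4): india matches alpha: india ∉ Z.
Only one set left: charlie ∈ N.
Only one set left: alpha ∈ N.
Only one set left: india ∈ N.
(1) (exactly one): tango ∈ Z.

Z = {tango}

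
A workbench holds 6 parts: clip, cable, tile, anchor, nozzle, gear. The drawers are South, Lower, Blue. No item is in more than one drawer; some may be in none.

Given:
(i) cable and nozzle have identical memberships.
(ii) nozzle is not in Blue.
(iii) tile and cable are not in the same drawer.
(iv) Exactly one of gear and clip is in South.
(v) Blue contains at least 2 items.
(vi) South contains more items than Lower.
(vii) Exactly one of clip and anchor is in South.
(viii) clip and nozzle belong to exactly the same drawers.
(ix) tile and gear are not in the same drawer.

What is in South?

South = {cable, clip, nozzle}

From (ii): nozzle ∉ Blue.
(i): cable matches nozzle: cable ∉ Blue.
(viii): clip matches nozzle: clip ∉ Blue.
Suppose clip ∉ South: no assignment then satisfies all the clues, so clip ∈ South.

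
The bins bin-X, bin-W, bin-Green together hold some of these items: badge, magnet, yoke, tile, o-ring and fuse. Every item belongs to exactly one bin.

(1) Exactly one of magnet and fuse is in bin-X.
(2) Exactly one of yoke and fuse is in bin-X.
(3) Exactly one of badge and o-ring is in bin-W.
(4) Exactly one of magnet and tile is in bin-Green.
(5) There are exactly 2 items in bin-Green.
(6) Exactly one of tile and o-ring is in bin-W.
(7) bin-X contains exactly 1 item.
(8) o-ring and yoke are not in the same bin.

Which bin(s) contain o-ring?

o-ring: bin-Green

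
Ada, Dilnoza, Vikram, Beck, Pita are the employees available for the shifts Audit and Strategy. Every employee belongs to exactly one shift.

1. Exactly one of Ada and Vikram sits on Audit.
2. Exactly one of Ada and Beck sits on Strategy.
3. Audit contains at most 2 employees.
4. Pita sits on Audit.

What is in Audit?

Audit = {Ada, Pita}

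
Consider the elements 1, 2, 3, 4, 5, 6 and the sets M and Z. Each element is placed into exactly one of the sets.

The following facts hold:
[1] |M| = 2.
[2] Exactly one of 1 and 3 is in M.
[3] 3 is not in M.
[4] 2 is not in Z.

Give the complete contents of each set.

M = {1, 2}; Z = {3, 4, 5, 6}

From (3): 3 ∉ M.
From (4): 2 ∉ Z.
(2) (exactly one): 1 ∈ M.
Only one set left: 2 ∈ M.
Only one set left: 3 ∈ Z.
(1): M already has 2, so the rest are out.
Only one set left: 4 ∈ Z.
Only one set left: 5 ∈ Z.
Only one set left: 6 ∈ Z.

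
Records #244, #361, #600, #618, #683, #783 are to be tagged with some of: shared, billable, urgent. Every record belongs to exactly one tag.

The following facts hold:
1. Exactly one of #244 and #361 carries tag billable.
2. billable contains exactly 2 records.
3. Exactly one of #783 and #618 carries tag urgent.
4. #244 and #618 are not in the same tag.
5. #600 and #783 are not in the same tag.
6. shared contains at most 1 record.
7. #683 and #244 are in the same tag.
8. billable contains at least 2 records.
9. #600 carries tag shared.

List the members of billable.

billable = {#361, #618}

From (9): #600 ∈ shared.
(5): #783 ∉ shared.
(6): shared already has 1, so the rest are out.
Suppose #244 ∈ billable: no assignment then satisfies all the clues, so #244 ∉ billable.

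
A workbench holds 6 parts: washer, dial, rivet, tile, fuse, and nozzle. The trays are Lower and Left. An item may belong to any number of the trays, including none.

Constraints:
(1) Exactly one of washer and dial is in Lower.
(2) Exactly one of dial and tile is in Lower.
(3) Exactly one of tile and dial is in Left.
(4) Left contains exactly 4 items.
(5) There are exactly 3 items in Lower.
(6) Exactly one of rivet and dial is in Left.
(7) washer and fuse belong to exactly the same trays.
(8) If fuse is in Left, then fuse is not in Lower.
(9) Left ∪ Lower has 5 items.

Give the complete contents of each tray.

Lower = {dial, nozzle, rivet}; Left = {dial, fuse, nozzle, washer}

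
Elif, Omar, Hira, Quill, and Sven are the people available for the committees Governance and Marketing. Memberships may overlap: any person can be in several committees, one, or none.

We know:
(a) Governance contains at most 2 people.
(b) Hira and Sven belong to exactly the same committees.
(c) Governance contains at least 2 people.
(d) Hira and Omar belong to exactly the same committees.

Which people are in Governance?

Governance = {Elif, Quill}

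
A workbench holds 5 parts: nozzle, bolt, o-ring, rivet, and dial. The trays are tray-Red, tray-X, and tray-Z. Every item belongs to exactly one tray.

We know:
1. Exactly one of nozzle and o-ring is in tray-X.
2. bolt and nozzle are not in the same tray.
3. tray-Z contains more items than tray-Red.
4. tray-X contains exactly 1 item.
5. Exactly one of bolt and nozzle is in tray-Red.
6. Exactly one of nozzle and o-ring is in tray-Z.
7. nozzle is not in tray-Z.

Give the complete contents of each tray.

tray-Red = {bolt}; tray-X = {nozzle}; tray-Z = {dial, o-ring, rivet}

From (7): nozzle ∉ tray-Z.
(6) (exactly one): o-ring ∈ tray-Z.
(1) (exactly one): nozzle ∈ tray-X.
(2): bolt ∉ tray-X.
(4): tray-X already has 1, so the rest are out.
(5) (exactly one): bolt ∈ tray-Red.
Suppose rivet ∈ tray-Red: no assignment then satisfies all the clues, so rivet ∉ tray-Red.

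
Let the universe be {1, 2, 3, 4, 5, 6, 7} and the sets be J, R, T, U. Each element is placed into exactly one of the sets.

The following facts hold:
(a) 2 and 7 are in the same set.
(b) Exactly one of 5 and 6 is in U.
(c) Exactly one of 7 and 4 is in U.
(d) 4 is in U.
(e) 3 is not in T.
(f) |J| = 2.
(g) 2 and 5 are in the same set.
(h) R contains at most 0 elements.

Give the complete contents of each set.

From (d): 4 ∈ U.
From (e): 3 ∉ T.
(c) (exactly one): 7 ∉ U.
(h): R already has 0, so the rest are out.
(a): 2 matches 7: 2 ∉ U.
(g): 5 matches 2: 5 ∉ U.
(b) (exactly one): 6 ∈ U.
Suppose 1 ∉ J: no assignment then satisfies all the clues, so 1 ∈ J.

J = {1, 3}; R = {}; T = {2, 5, 7}; U = {4, 6}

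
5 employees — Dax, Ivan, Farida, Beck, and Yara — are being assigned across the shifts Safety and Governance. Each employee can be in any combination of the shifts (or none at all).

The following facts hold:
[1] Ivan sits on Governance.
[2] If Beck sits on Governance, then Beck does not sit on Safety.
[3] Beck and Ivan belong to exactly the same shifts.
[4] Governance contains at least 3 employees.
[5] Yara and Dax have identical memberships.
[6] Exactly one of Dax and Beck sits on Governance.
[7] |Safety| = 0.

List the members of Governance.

Governance = {Beck, Farida, Ivan}

From (1): Ivan ∈ Governance.
(3): Beck matches Ivan: Beck ∈ Governance.
(6) (exactly one): Dax ∉ Governance.
(7): Safety already has 0, so the rest are out.
(5): Yara matches Dax: Yara ∉ Governance.
(4): only 3 candidates remain for Governance, so all are in.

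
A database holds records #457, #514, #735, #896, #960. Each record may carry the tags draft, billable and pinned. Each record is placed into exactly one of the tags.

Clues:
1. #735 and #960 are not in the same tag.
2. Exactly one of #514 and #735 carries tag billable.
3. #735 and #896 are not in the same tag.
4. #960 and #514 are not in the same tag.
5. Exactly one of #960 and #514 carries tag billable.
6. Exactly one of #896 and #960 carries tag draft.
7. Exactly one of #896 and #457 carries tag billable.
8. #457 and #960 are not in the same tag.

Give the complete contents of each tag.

draft = {#960}; billable = {#514, #896}; pinned = {#457, #735}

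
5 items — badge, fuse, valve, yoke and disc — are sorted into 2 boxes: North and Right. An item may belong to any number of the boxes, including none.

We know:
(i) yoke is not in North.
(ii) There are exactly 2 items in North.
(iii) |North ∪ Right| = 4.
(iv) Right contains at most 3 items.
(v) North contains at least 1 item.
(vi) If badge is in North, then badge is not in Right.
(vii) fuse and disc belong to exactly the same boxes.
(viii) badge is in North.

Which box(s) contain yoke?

yoke: none

From (i): yoke ∉ North.
From (viii): badge ∈ North.
(vi): badge ∉ Right.
Suppose yoke ∈ Right: no assignment then satisfies all the clues, so yoke ∉ Right.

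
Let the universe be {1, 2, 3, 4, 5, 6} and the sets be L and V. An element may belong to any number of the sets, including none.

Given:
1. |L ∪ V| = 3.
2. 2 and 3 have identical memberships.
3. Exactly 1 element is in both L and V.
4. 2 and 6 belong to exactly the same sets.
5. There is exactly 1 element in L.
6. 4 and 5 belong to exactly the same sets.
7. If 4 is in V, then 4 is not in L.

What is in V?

V = {1, 4, 5}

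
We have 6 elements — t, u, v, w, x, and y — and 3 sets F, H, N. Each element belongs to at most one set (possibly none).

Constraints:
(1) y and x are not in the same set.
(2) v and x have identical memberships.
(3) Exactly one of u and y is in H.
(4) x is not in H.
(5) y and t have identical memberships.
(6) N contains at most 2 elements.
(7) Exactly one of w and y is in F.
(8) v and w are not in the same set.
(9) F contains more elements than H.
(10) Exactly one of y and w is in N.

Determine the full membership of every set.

F = {t, y}; H = {u}; N = {w}

From (4): x ∉ H.
(2): v matches x: v ∉ H.
Suppose t ∉ F: no assignment then satisfies all the clues, so t ∈ F.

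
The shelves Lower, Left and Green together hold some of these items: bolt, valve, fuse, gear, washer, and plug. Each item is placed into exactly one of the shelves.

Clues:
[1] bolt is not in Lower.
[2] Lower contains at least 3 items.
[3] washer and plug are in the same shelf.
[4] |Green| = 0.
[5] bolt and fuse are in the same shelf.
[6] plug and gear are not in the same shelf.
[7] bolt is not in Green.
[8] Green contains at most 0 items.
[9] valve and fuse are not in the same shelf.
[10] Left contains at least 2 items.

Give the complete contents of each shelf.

Lower = {plug, valve, washer}; Left = {bolt, fuse, gear}; Green = {}

From (1): bolt ∉ Lower.
From (7): bolt ∉ Green.
(4): Green already has 0, so the rest are out.
(5): fuse matches bolt: fuse ∉ Lower.
Only one shelf left: bolt ∈ Left.
Only one shelf left: fuse ∈ Left.
(9): valve ∉ Left.
Only one shelf left: valve ∈ Lower.
Suppose gear ∈ Lower: no assignment then satisfies all the clues, so gear ∉ Lower.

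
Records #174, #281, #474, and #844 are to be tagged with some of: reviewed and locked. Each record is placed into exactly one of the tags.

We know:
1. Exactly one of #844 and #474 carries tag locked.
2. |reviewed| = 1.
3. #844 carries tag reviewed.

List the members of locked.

locked = {#174, #281, #474}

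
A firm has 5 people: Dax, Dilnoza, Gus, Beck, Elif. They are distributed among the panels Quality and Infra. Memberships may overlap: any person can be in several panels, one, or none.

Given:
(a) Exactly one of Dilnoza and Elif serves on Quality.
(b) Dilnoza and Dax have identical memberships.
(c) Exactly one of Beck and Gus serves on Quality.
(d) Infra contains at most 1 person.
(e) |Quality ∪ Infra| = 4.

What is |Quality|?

3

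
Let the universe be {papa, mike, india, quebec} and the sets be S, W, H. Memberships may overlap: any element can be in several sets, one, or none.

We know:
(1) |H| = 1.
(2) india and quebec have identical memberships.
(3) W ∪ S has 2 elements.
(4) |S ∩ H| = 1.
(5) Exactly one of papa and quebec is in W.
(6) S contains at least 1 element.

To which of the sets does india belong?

india: none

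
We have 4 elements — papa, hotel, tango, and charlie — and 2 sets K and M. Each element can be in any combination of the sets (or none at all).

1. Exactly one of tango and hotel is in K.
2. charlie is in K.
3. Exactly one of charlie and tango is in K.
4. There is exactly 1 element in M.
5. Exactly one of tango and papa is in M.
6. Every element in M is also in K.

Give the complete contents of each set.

K = {charlie, hotel, papa}; M = {papa}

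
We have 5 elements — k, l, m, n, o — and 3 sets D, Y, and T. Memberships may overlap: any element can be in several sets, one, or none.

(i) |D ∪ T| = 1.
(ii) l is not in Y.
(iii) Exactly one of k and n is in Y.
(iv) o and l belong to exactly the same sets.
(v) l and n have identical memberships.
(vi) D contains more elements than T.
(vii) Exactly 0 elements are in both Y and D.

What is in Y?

From (ii): l ∉ Y.
(iv): o matches l: o ∉ Y.
(v): n matches l: n ∉ Y.
(iii) (exactly one): k ∈ Y.
Suppose m ∈ Y: no assignment then satisfies all the clues, so m ∉ Y.

Y = {k}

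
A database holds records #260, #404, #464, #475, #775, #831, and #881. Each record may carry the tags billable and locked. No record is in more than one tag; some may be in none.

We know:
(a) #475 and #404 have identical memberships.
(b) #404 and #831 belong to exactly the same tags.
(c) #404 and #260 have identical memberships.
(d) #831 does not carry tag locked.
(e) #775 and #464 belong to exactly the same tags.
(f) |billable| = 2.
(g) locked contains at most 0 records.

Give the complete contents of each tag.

billable = {#464, #775}; locked = {}

From (d): #831 ∉ locked.
(b): #404 matches #831: #404 ∉ locked.
(c): #260 matches #404: #260 ∉ locked.
(g): locked already has 0, so the rest are out.
Suppose #260 ∈ billable: no assignment then satisfies all the clues, so #260 ∉ billable.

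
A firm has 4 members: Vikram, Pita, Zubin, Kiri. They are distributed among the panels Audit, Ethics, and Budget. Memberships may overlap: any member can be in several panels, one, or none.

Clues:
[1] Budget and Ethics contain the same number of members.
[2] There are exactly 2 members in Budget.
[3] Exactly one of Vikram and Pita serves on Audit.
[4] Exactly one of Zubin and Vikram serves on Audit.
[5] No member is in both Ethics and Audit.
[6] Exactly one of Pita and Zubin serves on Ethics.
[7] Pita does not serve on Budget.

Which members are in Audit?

Audit = {Vikram}

From (7): Pita ∉ Budget.
Suppose Vikram ∉ Audit: no assignment then satisfies all the clues, so Vikram ∈ Audit.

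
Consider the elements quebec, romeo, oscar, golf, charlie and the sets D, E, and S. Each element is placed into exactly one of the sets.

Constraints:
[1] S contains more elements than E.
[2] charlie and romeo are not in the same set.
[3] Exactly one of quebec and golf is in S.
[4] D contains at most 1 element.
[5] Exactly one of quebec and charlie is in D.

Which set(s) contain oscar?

oscar: S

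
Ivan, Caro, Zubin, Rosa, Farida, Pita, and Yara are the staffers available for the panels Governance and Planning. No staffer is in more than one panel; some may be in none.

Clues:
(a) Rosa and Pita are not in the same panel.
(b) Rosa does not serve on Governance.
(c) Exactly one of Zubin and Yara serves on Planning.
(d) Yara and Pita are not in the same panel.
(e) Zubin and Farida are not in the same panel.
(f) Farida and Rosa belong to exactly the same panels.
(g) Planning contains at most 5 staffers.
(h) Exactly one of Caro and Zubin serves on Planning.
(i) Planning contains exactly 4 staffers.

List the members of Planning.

Planning = {Caro, Farida, Rosa, Yara}

From (b): Rosa ∉ Governance.
(f): Farida matches Rosa: Farida ∉ Governance.
Suppose Ivan ∈ Planning: no assignment then satisfies all the clues, so Ivan ∉ Planning.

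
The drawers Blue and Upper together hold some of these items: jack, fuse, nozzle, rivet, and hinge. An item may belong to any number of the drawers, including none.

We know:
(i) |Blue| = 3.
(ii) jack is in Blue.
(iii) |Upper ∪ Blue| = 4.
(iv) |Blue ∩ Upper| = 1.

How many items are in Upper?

2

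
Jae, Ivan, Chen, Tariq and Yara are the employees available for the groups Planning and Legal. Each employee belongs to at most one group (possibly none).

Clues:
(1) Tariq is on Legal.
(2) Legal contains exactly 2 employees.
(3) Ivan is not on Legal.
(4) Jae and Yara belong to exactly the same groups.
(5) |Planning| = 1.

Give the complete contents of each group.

Planning = {Ivan}; Legal = {Chen, Tariq}

From (1): Tariq ∈ Legal.
From (3): Ivan ∉ Legal.
Suppose Jae ∈ Planning: no assignment then satisfies all the clues, so Jae ∉ Planning.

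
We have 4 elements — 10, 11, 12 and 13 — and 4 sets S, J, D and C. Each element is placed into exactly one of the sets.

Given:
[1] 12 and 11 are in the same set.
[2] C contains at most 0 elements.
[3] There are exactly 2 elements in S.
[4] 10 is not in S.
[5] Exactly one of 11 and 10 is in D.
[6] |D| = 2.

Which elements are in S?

S = {11, 12}

From (4): 10 ∉ S.
(2): C already has 0, so the rest are out.
Suppose 11 ∉ S: no assignment then satisfies all the clues, so 11 ∈ S.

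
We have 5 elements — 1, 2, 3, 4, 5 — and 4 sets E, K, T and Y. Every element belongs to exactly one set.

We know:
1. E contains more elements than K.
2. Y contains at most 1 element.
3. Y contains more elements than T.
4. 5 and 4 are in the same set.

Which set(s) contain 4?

4: E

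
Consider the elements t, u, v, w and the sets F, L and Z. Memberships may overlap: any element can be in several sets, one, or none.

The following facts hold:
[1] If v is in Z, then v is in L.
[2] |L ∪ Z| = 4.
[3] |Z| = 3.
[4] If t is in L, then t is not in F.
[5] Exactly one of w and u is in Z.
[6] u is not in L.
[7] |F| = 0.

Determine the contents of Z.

Z = {t, u, v}

From (6): u ∉ L.
(7): F already has 0, so the rest are out.
Suppose t ∉ Z: no assignment then satisfies all the clues, so t ∈ Z.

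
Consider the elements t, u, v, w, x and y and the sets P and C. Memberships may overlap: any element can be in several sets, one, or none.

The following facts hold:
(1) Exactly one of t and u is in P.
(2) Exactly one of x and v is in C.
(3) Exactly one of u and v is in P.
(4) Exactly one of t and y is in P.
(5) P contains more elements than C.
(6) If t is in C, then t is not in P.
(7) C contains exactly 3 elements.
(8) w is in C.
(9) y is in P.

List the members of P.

P = {u, w, x, y}

From (8): w ∈ C.
From (9): y ∈ P.
(4) (exactly one): t ∉ P.
(1) (exactly one): u ∈ P.
(3) (exactly one): v ∉ P.
Suppose w ∉ P: no assignment then satisfies all the clues, so w ∈ P.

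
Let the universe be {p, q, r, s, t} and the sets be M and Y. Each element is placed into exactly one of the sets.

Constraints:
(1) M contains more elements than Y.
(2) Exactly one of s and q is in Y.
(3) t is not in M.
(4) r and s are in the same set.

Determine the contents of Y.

Y = {q, t}

From (3): t ∉ M.
Only one set left: t ∈ Y.
Suppose p ∈ Y: no assignment then satisfies all the clues, so p ∉ Y.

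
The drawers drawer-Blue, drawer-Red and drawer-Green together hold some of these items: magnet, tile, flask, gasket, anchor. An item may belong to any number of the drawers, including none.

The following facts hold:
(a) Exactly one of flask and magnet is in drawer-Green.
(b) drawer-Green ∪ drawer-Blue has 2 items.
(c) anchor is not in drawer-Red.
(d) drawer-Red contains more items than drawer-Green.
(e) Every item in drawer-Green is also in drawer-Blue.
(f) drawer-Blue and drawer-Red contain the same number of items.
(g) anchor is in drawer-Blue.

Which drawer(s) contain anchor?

anchor: drawer-Blue

From (c): anchor ∉ drawer-Red.
From (g): anchor ∈ drawer-Blue.
Suppose anchor ∈ drawer-Green: no assignment then satisfies all the clues, so anchor ∉ drawer-Green.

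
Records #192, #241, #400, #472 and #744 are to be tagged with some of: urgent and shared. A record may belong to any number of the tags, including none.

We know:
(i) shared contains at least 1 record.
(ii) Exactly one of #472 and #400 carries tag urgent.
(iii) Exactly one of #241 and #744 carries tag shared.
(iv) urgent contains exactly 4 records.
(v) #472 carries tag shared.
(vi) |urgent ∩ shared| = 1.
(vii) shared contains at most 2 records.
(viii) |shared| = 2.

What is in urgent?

urgent = {#192, #241, #400, #744}

From (v): #472 ∈ shared.
Suppose #192 ∉ urgent: no assignment then satisfies all the clues, so #192 ∈ urgent.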